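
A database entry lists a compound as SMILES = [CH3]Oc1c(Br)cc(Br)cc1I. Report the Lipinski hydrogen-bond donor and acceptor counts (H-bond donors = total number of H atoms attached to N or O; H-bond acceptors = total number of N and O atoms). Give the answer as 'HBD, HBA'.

Donors: find every N or O and count the H atoms it carries.
  atom 2 (O): bond orders sum to 2 → 0 H
Lipinski HBD = 0.
Acceptors: N atoms = 0, O atoms = 1 → HBA = 1.

0, 1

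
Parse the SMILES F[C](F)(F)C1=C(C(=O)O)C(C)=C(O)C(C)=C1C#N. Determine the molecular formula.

C11H8F3NO3

Walk through each heavy atom and fill implicit hydrogens from standard valence (C 4, N 3, O 2, S 2, halogen 1):
  atom 1: F (halogen, monovalent) → 0 H
  atom 2: C with explicit H count 0
  atom 3: F (halogen, monovalent) → 0 H
  atom 4: F (halogen, monovalent) → 0 H
  atom 5: C, bond orders sum to 4 (valence 4) → 0 H
  atom 6: C, bond orders sum to 4 (valence 4) → 0 H
  atom 7: C, bond orders sum to 4 (valence 4) → 0 H
  atom 8: O, bond orders sum to 2 (valence 2) → 0 H
  atom 9: O, bond orders sum to 1 (valence 2) → 1 H
  atom 10: C, bond orders sum to 4 (valence 4) → 0 H
  atom 11: C, bond orders sum to 1 (valence 4) → 3 H
  atom 12: C, bond orders sum to 4 (valence 4) → 0 H
  atom 13: O, bond orders sum to 1 (valence 2) → 1 H
  atom 14: C, bond orders sum to 4 (valence 4) → 0 H
  atom 15: C, bond orders sum to 1 (valence 4) → 3 H
  atom 16: C, bond orders sum to 4 (valence 4) → 0 H
  atom 17: C, bond orders sum to 4 (valence 4) → 0 H
  atom 18: N, bond orders sum to 3 (valence 3) → 0 H
Totals → C:11, H:8, F:3, N:1, O:3.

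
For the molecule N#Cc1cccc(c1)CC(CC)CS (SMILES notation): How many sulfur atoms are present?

Scan the SMILES for S atoms (remember two-letter symbols like Cl and Br are single atoms).
Sulfur count: 1.

1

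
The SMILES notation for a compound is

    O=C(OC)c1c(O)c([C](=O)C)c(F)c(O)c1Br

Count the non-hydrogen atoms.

17

Every atom symbol written in the SMILES (organic subset) is one heavy atom; implicit H are not written.
Heavy atoms by element → Br:1, C:10, F:1, O:5.
Total: 17.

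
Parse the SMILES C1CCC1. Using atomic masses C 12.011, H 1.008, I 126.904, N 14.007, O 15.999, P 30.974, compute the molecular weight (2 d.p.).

56.11 g/mol

First, the molecular formula is C4H8 (counting implicit H from valence).
  C: 4 × 12.011 = 48.044
  H: 8 × 1.008 = 8.064
Sum: 4×12.011 + 8×1.008 = 56.108 → 56.11 g/mol.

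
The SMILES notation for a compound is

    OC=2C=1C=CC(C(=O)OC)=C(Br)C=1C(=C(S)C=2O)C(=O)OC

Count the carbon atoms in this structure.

14

Count every carbon token in the SMILES (each C, including those in ring-closure positions and inside branches).
Carbon count: 14.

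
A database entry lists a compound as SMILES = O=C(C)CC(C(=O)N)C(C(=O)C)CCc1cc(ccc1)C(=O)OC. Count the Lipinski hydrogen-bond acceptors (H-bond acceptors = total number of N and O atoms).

6

N atoms: 1; O atoms: 5.
Lipinski HBA = 1 + 5 = 6.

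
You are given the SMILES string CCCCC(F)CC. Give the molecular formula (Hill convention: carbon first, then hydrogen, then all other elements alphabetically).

Walk through each heavy atom and fill implicit hydrogens from standard valence (C 4, N 3, O 2, S 2, halogen 1):
  atom 1: C, bond orders sum to 1 (valence 4) → 3 H
  atom 2: C, bond orders sum to 2 (valence 4) → 2 H
  atom 3: C, bond orders sum to 2 (valence 4) → 2 H
  atom 4: C, bond orders sum to 2 (valence 4) → 2 H
  atom 5: C, bond orders sum to 3 (valence 4) → 1 H
  atom 6: F (halogen, monovalent) → 0 H
  atom 7: C, bond orders sum to 2 (valence 4) → 2 H
  atom 8: C, bond orders sum to 1 (valence 4) → 3 H
Totals → C:7, H:15, F:1.
In Hill order: C7H15F.

C7H15F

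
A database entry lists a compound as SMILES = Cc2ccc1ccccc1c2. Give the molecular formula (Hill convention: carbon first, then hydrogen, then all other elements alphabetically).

C11H10

Walk through each heavy atom and fill implicit hydrogens from standard valence (C 4, N 3, O 2, S 2, halogen 1); for lowercase aromatic atoms, an aromatic c carries 1 H when it has two neighbours and 0 H with three, and aromatic n carries 0 H:
  atom 1: C, bond orders sum to 1 (valence 4) → 3 H
  atom 2: aromatic c, 3 neighbours → 0 H
  atom 3: aromatic c, 2 neighbours → 1 H
  atom 4: aromatic c, 2 neighbours → 1 H
  atom 5: aromatic c, 3 neighbours → 0 H
  atom 6: aromatic c, 2 neighbours → 1 H
  atom 7: aromatic c, 2 neighbours → 1 H
  atom 8: aromatic c, 2 neighbours → 1 H
  atom 9: aromatic c, 2 neighbours → 1 H
  atom 10: aromatic c, 3 neighbours → 0 H
  atom 11: aromatic c, 2 neighbours → 1 H
Totals → C:11, H:10.
In Hill order: C11H10.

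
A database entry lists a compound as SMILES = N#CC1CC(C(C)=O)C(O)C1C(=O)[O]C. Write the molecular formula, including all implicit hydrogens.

C10H13NO4

Walk through each heavy atom and fill implicit hydrogens from standard valence (C 4, N 3, O 2, S 2, halogen 1):
  atom 1: N, bond orders sum to 3 (valence 3) → 0 H
  atom 2: C, bond orders sum to 4 (valence 4) → 0 H
  atom 3: C, bond orders sum to 3 (valence 4) → 1 H
  atom 4: C, bond orders sum to 2 (valence 4) → 2 H
  atom 5: C, bond orders sum to 3 (valence 4) → 1 H
  atom 6: C, bond orders sum to 4 (valence 4) → 0 H
  atom 7: C, bond orders sum to 1 (valence 4) → 3 H
  atom 8: O, bond orders sum to 2 (valence 2) → 0 H
  atom 9: C, bond orders sum to 3 (valence 4) → 1 H
  atom 10: O, bond orders sum to 1 (valence 2) → 1 H
  atom 11: C, bond orders sum to 3 (valence 4) → 1 H
  atom 12: C, bond orders sum to 4 (valence 4) → 0 H
  atom 13: O, bond orders sum to 2 (valence 2) → 0 H
  atom 14: O with explicit H count 0
  atom 15: C, bond orders sum to 1 (valence 4) → 3 H
Totals → C:10, H:13, N:1, O:4.
In Hill order: C10H13NO4.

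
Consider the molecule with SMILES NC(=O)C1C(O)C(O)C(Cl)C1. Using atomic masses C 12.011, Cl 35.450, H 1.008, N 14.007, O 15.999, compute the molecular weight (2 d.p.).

First, the molecular formula is C6H10ClNO3 (counting implicit H from valence).
  C: 6 × 12.011 = 72.066
  Cl: 1 × 35.450 = 35.450
  H: 10 × 1.008 = 10.080
  N: 1 × 14.007 = 14.007
  O: 3 × 15.999 = 47.997
Sum: 6×12.011 + 1×35.450 + 10×1.008 + 1×14.007 + 3×15.999 = 179.600 → 179.60 g/mol.

179.60 g/mol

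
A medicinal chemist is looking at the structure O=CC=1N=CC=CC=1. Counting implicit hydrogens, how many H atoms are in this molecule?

5

Walk through each heavy atom and fill implicit hydrogens from standard valence (C 4, N 3, O 2, S 2, halogen 1):
  atom 1: O, bond orders sum to 2 (valence 2) → 0 H
  atom 2: C, bond orders sum to 3 (valence 4) → 1 H
  atom 3: C, bond orders sum to 4 (valence 4) → 0 H
  atom 4: N, bond orders sum to 3 (valence 3) → 0 H
  atom 5: C, bond orders sum to 3 (valence 4) → 1 H
  atom 6: C, bond orders sum to 3 (valence 4) → 1 H
  atom 7: C, bond orders sum to 3 (valence 4) → 1 H
  atom 8: C, bond orders sum to 3 (valence 4) → 1 H
Total hydrogens: 5.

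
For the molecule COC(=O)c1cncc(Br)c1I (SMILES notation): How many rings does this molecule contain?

1

In SMILES, each pair of matching ring-closure digits denotes one ring-closing bond; the number of such bonds equals the number of independent rings.
Ring-closure bonds here: 1.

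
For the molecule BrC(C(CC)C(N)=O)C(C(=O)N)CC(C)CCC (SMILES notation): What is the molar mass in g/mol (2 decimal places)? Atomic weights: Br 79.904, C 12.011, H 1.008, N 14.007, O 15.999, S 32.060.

321.26 g/mol

First, the molecular formula is C13H25BrN2O2 (counting implicit H from valence).
  Br: 1 × 79.904 = 79.904
  C: 13 × 12.011 = 156.143
  H: 25 × 1.008 = 25.200
  N: 2 × 14.007 = 28.014
  O: 2 × 15.999 = 31.998
Sum: 1×79.904 + 13×12.011 + 25×1.008 + 2×14.007 + 2×15.999 = 321.259 → 321.26 g/mol.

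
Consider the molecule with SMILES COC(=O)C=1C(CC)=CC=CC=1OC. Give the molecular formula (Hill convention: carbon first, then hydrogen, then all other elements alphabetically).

Walk through each heavy atom and fill implicit hydrogens from standard valence (C 4, N 3, O 2, S 2, halogen 1):
  atom 1: C, bond orders sum to 1 (valence 4) → 3 H
  atom 2: O, bond orders sum to 2 (valence 2) → 0 H
  atom 3: C, bond orders sum to 4 (valence 4) → 0 H
  atom 4: O, bond orders sum to 2 (valence 2) → 0 H
  atom 5: C, bond orders sum to 4 (valence 4) → 0 H
  atom 6: C, bond orders sum to 4 (valence 4) → 0 H
  atom 7: C, bond orders sum to 2 (valence 4) → 2 H
  atom 8: C, bond orders sum to 1 (valence 4) → 3 H
  atom 9: C, bond orders sum to 3 (valence 4) → 1 H
  atom 10: C, bond orders sum to 3 (valence 4) → 1 H
  atom 11: C, bond orders sum to 3 (valence 4) → 1 H
  atom 12: C, bond orders sum to 4 (valence 4) → 0 H
  atom 13: O, bond orders sum to 2 (valence 2) → 0 H
  atom 14: C, bond orders sum to 1 (valence 4) → 3 H
Totals → C:11, H:14, O:3.
In Hill order: C11H14O3.

C11H14O3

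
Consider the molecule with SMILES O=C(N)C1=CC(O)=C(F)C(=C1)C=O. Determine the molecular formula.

C8H6FNO3

Walk through each heavy atom and fill implicit hydrogens from standard valence (C 4, N 3, O 2, S 2, halogen 1):
  atom 1: O, bond orders sum to 2 (valence 2) → 0 H
  atom 2: C, bond orders sum to 4 (valence 4) → 0 H
  atom 3: N, bond orders sum to 1 (valence 3) → 2 H
  atom 4: C, bond orders sum to 4 (valence 4) → 0 H
  atom 5: C, bond orders sum to 3 (valence 4) → 1 H
  atom 6: C, bond orders sum to 4 (valence 4) → 0 H
  atom 7: O, bond orders sum to 1 (valence 2) → 1 H
  atom 8: C, bond orders sum to 4 (valence 4) → 0 H
  atom 9: F (halogen, monovalent) → 0 H
  atom 10: C, bond orders sum to 4 (valence 4) → 0 H
  atom 11: C, bond orders sum to 3 (valence 4) → 1 H
  atom 12: C, bond orders sum to 3 (valence 4) → 1 H
  atom 13: O, bond orders sum to 2 (valence 2) → 0 H
Totals → C:8, H:6, F:1, N:1, O:3.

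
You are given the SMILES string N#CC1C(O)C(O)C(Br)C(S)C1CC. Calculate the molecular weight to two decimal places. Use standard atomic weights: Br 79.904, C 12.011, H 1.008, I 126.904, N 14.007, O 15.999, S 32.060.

280.18 g/mol

First, the molecular formula is C9H14BrNO2S (counting implicit H from valence).
  Br: 1 × 79.904 = 79.904
  C: 9 × 12.011 = 108.099
  H: 14 × 1.008 = 14.112
  N: 1 × 14.007 = 14.007
  O: 2 × 15.999 = 31.998
  S: 1 × 32.060 = 32.060
Sum: 1×79.904 + 9×12.011 + 14×1.008 + 1×14.007 + 2×15.999 + 1×32.060 = 280.180 → 280.18 g/mol.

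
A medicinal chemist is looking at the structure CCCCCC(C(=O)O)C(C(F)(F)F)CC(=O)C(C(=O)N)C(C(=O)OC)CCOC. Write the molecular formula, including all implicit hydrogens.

Walk through each heavy atom and fill implicit hydrogens from standard valence (C 4, N 3, O 2, S 2, halogen 1):
  atom 1: C, bond orders sum to 1 (valence 4) → 3 H
  atom 2: C, bond orders sum to 2 (valence 4) → 2 H
  atom 3: C, bond orders sum to 2 (valence 4) → 2 H
  atom 4: C, bond orders sum to 2 (valence 4) → 2 H
  atom 5: C, bond orders sum to 2 (valence 4) → 2 H
  atom 6: C, bond orders sum to 3 (valence 4) → 1 H
  atom 7: C, bond orders sum to 4 (valence 4) → 0 H
  atom 8: O, bond orders sum to 2 (valence 2) → 0 H
  atom 9: O, bond orders sum to 1 (valence 2) → 1 H
  atom 10: C, bond orders sum to 3 (valence 4) → 1 H
  atom 11: C, bond orders sum to 4 (valence 4) → 0 H
  atom 12: F (halogen, monovalent) → 0 H
  atom 13: F (halogen, monovalent) → 0 H
  atom 14: F (halogen, monovalent) → 0 H
  atom 15: C, bond orders sum to 2 (valence 4) → 2 H
  atom 16: C, bond orders sum to 4 (valence 4) → 0 H
  atom 17: O, bond orders sum to 2 (valence 2) → 0 H
  atom 18: C, bond orders sum to 3 (valence 4) → 1 H
  atom 19: C, bond orders sum to 4 (valence 4) → 0 H
  atom 20: O, bond orders sum to 2 (valence 2) → 0 H
  atom 21: N, bond orders sum to 1 (valence 3) → 2 H
  atom 22: C, bond orders sum to 3 (valence 4) → 1 H
  atom 23: C, bond orders sum to 4 (valence 4) → 0 H
  atom 24: O, bond orders sum to 2 (valence 2) → 0 H
  atom 25: O, bond orders sum to 2 (valence 2) → 0 H
  atom 26: C, bond orders sum to 1 (valence 4) → 3 H
  atom 27: C, bond orders sum to 2 (valence 4) → 2 H
  atom 28: C, bond orders sum to 2 (valence 4) → 2 H
  atom 29: O, bond orders sum to 2 (valence 2) → 0 H
  atom 30: C, bond orders sum to 1 (valence 4) → 3 H
Totals → C:19, H:30, F:3, N:1, O:7.

C19H30F3NO7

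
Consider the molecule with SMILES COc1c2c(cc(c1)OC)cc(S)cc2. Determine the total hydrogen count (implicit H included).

12

Walk through each heavy atom and fill implicit hydrogens from standard valence (C 4, N 3, O 2, S 2, halogen 1); for lowercase aromatic atoms, an aromatic c carries 1 H when it has two neighbours and 0 H with three, and aromatic n carries 0 H:
  atom 1: C, bond orders sum to 1 (valence 4) → 3 H
  atom 2: O, bond orders sum to 2 (valence 2) → 0 H
  atom 3: aromatic c, 3 neighbours → 0 H
  atom 4: aromatic c, 3 neighbours → 0 H
  atom 5: aromatic c, 3 neighbours → 0 H
  atom 6: aromatic c, 2 neighbours → 1 H
  atom 7: aromatic c, 3 neighbours → 0 H
  atom 8: aromatic c, 2 neighbours → 1 H
  atom 9: O, bond orders sum to 2 (valence 2) → 0 H
  atom 10: C, bond orders sum to 1 (valence 4) → 3 H
  atom 11: aromatic c, 2 neighbours → 1 H
  atom 12: aromatic c, 3 neighbours → 0 H
  atom 13: S, bond orders sum to 1 (valence 2) → 1 H
  atom 14: aromatic c, 2 neighbours → 1 H
  atom 15: aromatic c, 2 neighbours → 1 H
Total hydrogens: 12.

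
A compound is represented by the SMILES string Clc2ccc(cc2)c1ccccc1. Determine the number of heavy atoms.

13

Every atom symbol written in the SMILES (organic subset) is one heavy atom; implicit H are not written.
Heavy atoms by element → C:12, Cl:1.
Total: 13.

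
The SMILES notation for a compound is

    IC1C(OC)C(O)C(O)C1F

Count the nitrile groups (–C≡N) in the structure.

Scan the SMILES for the nitrile motif — none present.
Groups that are present: 1 ether, 2 hydroxyl.

0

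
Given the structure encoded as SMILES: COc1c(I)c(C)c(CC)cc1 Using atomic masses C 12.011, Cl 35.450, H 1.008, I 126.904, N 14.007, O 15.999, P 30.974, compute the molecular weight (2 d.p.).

276.12 g/mol

First, the molecular formula is C10H13IO (counting implicit H from valence).
  C: 10 × 12.011 = 120.110
  H: 13 × 1.008 = 13.104
  I: 1 × 126.904 = 126.904
  O: 1 × 15.999 = 15.999
Sum: 10×12.011 + 13×1.008 + 1×126.904 + 1×15.999 = 276.117 → 276.12 g/mol.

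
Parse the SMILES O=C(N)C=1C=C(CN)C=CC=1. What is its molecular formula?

C8H10N2O

Walk through each heavy atom and fill implicit hydrogens from standard valence (C 4, N 3, O 2, S 2, halogen 1):
  atom 1: O, bond orders sum to 2 (valence 2) → 0 H
  atom 2: C, bond orders sum to 4 (valence 4) → 0 H
  atom 3: N, bond orders sum to 1 (valence 3) → 2 H
  atom 4: C, bond orders sum to 4 (valence 4) → 0 H
  atom 5: C, bond orders sum to 3 (valence 4) → 1 H
  atom 6: C, bond orders sum to 4 (valence 4) → 0 H
  atom 7: C, bond orders sum to 2 (valence 4) → 2 H
  atom 8: N, bond orders sum to 1 (valence 3) → 2 H
  atom 9: C, bond orders sum to 3 (valence 4) → 1 H
  atom 10: C, bond orders sum to 3 (valence 4) → 1 H
  atom 11: C, bond orders sum to 3 (valence 4) → 1 H
Totals → C:8, H:10, N:2, O:1.
In Hill order: C8H10N2O.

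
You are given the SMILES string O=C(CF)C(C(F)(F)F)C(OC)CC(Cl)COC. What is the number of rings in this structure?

In SMILES, each pair of matching ring-closure digits denotes one ring-closing bond; the number of such bonds equals the number of independent rings.
Ring-closure bonds here: 0.

0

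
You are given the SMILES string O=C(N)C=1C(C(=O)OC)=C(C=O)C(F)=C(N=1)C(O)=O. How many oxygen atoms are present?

Scan the SMILES for O atoms (remember two-letter symbols like Cl and Br are single atoms).
Oxygen count: 6.

6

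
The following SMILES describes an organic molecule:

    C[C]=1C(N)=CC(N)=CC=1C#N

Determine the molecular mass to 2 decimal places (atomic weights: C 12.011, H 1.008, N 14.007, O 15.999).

147.18 g/mol

First, the molecular formula is C8H9N3 (counting implicit H from valence).
  C: 8 × 12.011 = 96.088
  H: 9 × 1.008 = 9.072
  N: 3 × 14.007 = 42.021
Sum: 8×12.011 + 9×1.008 + 3×14.007 = 147.181 → 147.18 g/mol.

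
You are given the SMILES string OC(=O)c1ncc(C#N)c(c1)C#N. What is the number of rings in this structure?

1

In SMILES, each pair of matching ring-closure digits denotes one ring-closing bond; the number of such bonds equals the number of independent rings.
Ring-closure bonds here: 1.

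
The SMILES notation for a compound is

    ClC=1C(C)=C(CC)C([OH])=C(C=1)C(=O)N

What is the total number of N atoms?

Scan the SMILES for N atoms (remember two-letter symbols like Cl and Br are single atoms).
Nitrogen count: 1.

1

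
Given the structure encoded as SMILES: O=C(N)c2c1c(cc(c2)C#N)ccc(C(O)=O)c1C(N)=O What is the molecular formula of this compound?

Walk through each heavy atom and fill implicit hydrogens from standard valence (C 4, N 3, O 2, S 2, halogen 1); for lowercase aromatic atoms, an aromatic c carries 1 H when it has two neighbours and 0 H with three, and aromatic n carries 0 H:
  atom 1: O, bond orders sum to 2 (valence 2) → 0 H
  atom 2: C, bond orders sum to 4 (valence 4) → 0 H
  atom 3: N, bond orders sum to 1 (valence 3) → 2 H
  atom 4: aromatic c, 3 neighbours → 0 H
  atom 5: aromatic c, 3 neighbours → 0 H
  atom 6: aromatic c, 3 neighbours → 0 H
  atom 7: aromatic c, 2 neighbours → 1 H
  atom 8: aromatic c, 3 neighbours → 0 H
  atom 9: aromatic c, 2 neighbours → 1 H
  atom 10: C, bond orders sum to 4 (valence 4) → 0 H
  atom 11: N, bond orders sum to 3 (valence 3) → 0 H
  atom 12: aromatic c, 2 neighbours → 1 H
  atom 13: aromatic c, 2 neighbours → 1 H
  atom 14: aromatic c, 3 neighbours → 0 H
  atom 15: C, bond orders sum to 4 (valence 4) → 0 H
  atom 16: O, bond orders sum to 1 (valence 2) → 1 H
  atom 17: O, bond orders sum to 2 (valence 2) → 0 H
  atom 18: aromatic c, 3 neighbours → 0 H
  atom 19: C, bond orders sum to 4 (valence 4) → 0 H
  atom 20: N, bond orders sum to 1 (valence 3) → 2 H
  atom 21: O, bond orders sum to 2 (valence 2) → 0 H
Totals → C:14, H:9, N:3, O:4.

C14H9N3O4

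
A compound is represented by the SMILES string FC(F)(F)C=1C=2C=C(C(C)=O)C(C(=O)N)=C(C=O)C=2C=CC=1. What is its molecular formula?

Walk through each heavy atom and fill implicit hydrogens from standard valence (C 4, N 3, O 2, S 2, halogen 1):
  atom 1: F (halogen, monovalent) → 0 H
  atom 2: C, bond orders sum to 4 (valence 4) → 0 H
  atom 3: F (halogen, monovalent) → 0 H
  atom 4: F (halogen, monovalent) → 0 H
  atom 5: C, bond orders sum to 4 (valence 4) → 0 H
  atom 6: C, bond orders sum to 4 (valence 4) → 0 H
  atom 7: C, bond orders sum to 3 (valence 4) → 1 H
  atom 8: C, bond orders sum to 4 (valence 4) → 0 H
  atom 9: C, bond orders sum to 4 (valence 4) → 0 H
  atom 10: C, bond orders sum to 1 (valence 4) → 3 H
  atom 11: O, bond orders sum to 2 (valence 2) → 0 H
  atom 12: C, bond orders sum to 4 (valence 4) → 0 H
  atom 13: C, bond orders sum to 4 (valence 4) → 0 H
  atom 14: O, bond orders sum to 2 (valence 2) → 0 H
  atom 15: N, bond orders sum to 1 (valence 3) → 2 H
  atom 16: C, bond orders sum to 4 (valence 4) → 0 H
  atom 17: C, bond orders sum to 3 (valence 4) → 1 H
  atom 18: O, bond orders sum to 2 (valence 2) → 0 H
  atom 19: C, bond orders sum to 4 (valence 4) → 0 H
  atom 20: C, bond orders sum to 3 (valence 4) → 1 H
  atom 21: C, bond orders sum to 3 (valence 4) → 1 H
  atom 22: C, bond orders sum to 3 (valence 4) → 1 H
Totals → C:15, H:10, F:3, N:1, O:3.
In Hill order: C15H10F3NO3.

C15H10F3NO3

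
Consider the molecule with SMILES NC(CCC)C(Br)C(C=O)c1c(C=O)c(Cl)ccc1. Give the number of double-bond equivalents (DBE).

Molecular formula: C14H17BrClNO2.
DoU = (2C + 2 + N − H − X) / 2, where X is the halogen count and O/S are ignored.
    = (2·14 + 2 + 1 − 17 − 2) / 2 = 12 / 2 = 6.

6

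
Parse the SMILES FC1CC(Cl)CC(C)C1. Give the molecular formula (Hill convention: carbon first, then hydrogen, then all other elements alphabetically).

C7H12ClF

Walk through each heavy atom and fill implicit hydrogens from standard valence (C 4, N 3, O 2, S 2, halogen 1):
  atom 1: F (halogen, monovalent) → 0 H
  atom 2: C, bond orders sum to 3 (valence 4) → 1 H
  atom 3: C, bond orders sum to 2 (valence 4) → 2 H
  atom 4: C, bond orders sum to 3 (valence 4) → 1 H
  atom 5: Cl (halogen, monovalent) → 0 H
  atom 6: C, bond orders sum to 2 (valence 4) → 2 H
  atom 7: C, bond orders sum to 3 (valence 4) → 1 H
  atom 8: C, bond orders sum to 1 (valence 4) → 3 H
  atom 9: C, bond orders sum to 2 (valence 4) → 2 H
Totals → C:7, H:12, Cl:1, F:1.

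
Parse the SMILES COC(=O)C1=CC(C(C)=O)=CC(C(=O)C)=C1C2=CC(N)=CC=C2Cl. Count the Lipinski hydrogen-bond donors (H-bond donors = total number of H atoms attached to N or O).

Donors: find every N or O and count the H atoms it carries.
  atom 2 (O): bond orders sum to 2 → 0 H
  atom 4 (O): bond orders sum to 2 → 0 H
  atom 10 (O): bond orders sum to 2 → 0 H
  atom 14 (O): bond orders sum to 2 → 0 H
  atom 20 (N): bond orders sum to 1 → 2 H
Lipinski HBD = 2.

2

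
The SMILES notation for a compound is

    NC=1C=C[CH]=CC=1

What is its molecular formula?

C6H7N

Walk through each heavy atom and fill implicit hydrogens from standard valence (C 4, N 3, O 2, S 2, halogen 1):
  atom 1: N, bond orders sum to 1 (valence 3) → 2 H
  atom 2: C, bond orders sum to 4 (valence 4) → 0 H
  atom 3: C, bond orders sum to 3 (valence 4) → 1 H
  atom 4: C, bond orders sum to 3 (valence 4) → 1 H
  atom 5: C with explicit H count 1
  atom 6: C, bond orders sum to 3 (valence 4) → 1 H
  atom 7: C, bond orders sum to 3 (valence 4) → 1 H
Totals → C:6, H:7, N:1.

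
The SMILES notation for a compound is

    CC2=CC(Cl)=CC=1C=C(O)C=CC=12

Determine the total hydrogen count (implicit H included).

Walk through each heavy atom and fill implicit hydrogens from standard valence (C 4, N 3, O 2, S 2, halogen 1):
  atom 1: C, bond orders sum to 1 (valence 4) → 3 H
  atom 2: C, bond orders sum to 4 (valence 4) → 0 H
  atom 3: C, bond orders sum to 3 (valence 4) → 1 H
  atom 4: C, bond orders sum to 4 (valence 4) → 0 H
  atom 5: Cl (halogen, monovalent) → 0 H
  atom 6: C, bond orders sum to 3 (valence 4) → 1 H
  atom 7: C, bond orders sum to 4 (valence 4) → 0 H
  atom 8: C, bond orders sum to 3 (valence 4) → 1 H
  atom 9: C, bond orders sum to 4 (valence 4) → 0 H
  atom 10: O, bond orders sum to 1 (valence 2) → 1 H
  atom 11: C, bond orders sum to 3 (valence 4) → 1 H
  atom 12: C, bond orders sum to 3 (valence 4) → 1 H
  atom 13: C, bond orders sum to 4 (valence 4) → 0 H
Total hydrogens: 9.

9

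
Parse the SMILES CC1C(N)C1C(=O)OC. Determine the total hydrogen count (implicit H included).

Walk through each heavy atom and fill implicit hydrogens from standard valence (C 4, N 3, O 2, S 2, halogen 1):
  atom 1: C, bond orders sum to 1 (valence 4) → 3 H
  atom 2: C, bond orders sum to 3 (valence 4) → 1 H
  atom 3: C, bond orders sum to 3 (valence 4) → 1 H
  atom 4: N, bond orders sum to 1 (valence 3) → 2 H
  atom 5: C, bond orders sum to 3 (valence 4) → 1 H
  atom 6: C, bond orders sum to 4 (valence 4) → 0 H
  atom 7: O, bond orders sum to 2 (valence 2) → 0 H
  atom 8: O, bond orders sum to 2 (valence 2) → 0 H
  atom 9: C, bond orders sum to 1 (valence 4) → 3 H
Total hydrogens: 11.

11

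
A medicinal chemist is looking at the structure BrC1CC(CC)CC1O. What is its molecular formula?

Walk through each heavy atom and fill implicit hydrogens from standard valence (C 4, N 3, O 2, S 2, halogen 1):
  atom 1: Br (halogen, monovalent) → 0 H
  atom 2: C, bond orders sum to 3 (valence 4) → 1 H
  atom 3: C, bond orders sum to 2 (valence 4) → 2 H
  atom 4: C, bond orders sum to 3 (valence 4) → 1 H
  atom 5: C, bond orders sum to 2 (valence 4) → 2 H
  atom 6: C, bond orders sum to 1 (valence 4) → 3 H
  atom 7: C, bond orders sum to 2 (valence 4) → 2 H
  atom 8: C, bond orders sum to 3 (valence 4) → 1 H
  atom 9: O, bond orders sum to 1 (valence 2) → 1 H
Totals → C:7, H:13, Br:1, O:1.

C7H13BrO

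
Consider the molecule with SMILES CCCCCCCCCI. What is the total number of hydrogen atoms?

19

Walk through each heavy atom and fill implicit hydrogens from standard valence (C 4, N 3, O 2, S 2, halogen 1):
  atom 1: C, bond orders sum to 1 (valence 4) → 3 H
  atom 2: C, bond orders sum to 2 (valence 4) → 2 H
  atom 3: C, bond orders sum to 2 (valence 4) → 2 H
  atom 4: C, bond orders sum to 2 (valence 4) → 2 H
  atom 5: C, bond orders sum to 2 (valence 4) → 2 H
  atom 6: C, bond orders sum to 2 (valence 4) → 2 H
  atom 7: C, bond orders sum to 2 (valence 4) → 2 H
  atom 8: C, bond orders sum to 2 (valence 4) → 2 H
  atom 9: C, bond orders sum to 2 (valence 4) → 2 H
  atom 10: I (halogen, monovalent) → 0 H
Total hydrogens: 19.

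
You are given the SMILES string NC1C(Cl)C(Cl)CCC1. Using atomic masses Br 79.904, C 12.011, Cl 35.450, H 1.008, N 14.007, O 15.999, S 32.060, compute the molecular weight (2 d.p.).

168.06 g/mol

First, the molecular formula is C6H11Cl2N (counting implicit H from valence).
  C: 6 × 12.011 = 72.066
  Cl: 2 × 35.450 = 70.900
  H: 11 × 1.008 = 11.088
  N: 1 × 14.007 = 14.007
Sum: 6×12.011 + 2×35.450 + 11×1.008 + 1×14.007 = 168.061 → 168.06 g/mol.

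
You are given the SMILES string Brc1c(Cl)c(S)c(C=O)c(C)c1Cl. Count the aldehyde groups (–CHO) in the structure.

1

The aldehyde motif appears at heavy-atom position 8 in the SMILES.
Other groups present: 1 thiol.
Aldehyde count: 1.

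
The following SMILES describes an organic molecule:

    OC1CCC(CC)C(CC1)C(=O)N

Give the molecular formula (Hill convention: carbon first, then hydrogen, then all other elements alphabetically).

C10H19NO2

Walk through each heavy atom and fill implicit hydrogens from standard valence (C 4, N 3, O 2, S 2, halogen 1):
  atom 1: O, bond orders sum to 1 (valence 2) → 1 H
  atom 2: C, bond orders sum to 3 (valence 4) → 1 H
  atom 3: C, bond orders sum to 2 (valence 4) → 2 H
  atom 4: C, bond orders sum to 2 (valence 4) → 2 H
  atom 5: C, bond orders sum to 3 (valence 4) → 1 H
  atom 6: C, bond orders sum to 2 (valence 4) → 2 H
  atom 7: C, bond orders sum to 1 (valence 4) → 3 H
  atom 8: C, bond orders sum to 3 (valence 4) → 1 H
  atom 9: C, bond orders sum to 2 (valence 4) → 2 H
  atom 10: C, bond orders sum to 2 (valence 4) → 2 H
  atom 11: C, bond orders sum to 4 (valence 4) → 0 H
  atom 12: O, bond orders sum to 2 (valence 2) → 0 H
  atom 13: N, bond orders sum to 1 (valence 3) → 2 H
Totals → C:10, H:19, N:1, O:2.
In Hill order: C10H19NO2.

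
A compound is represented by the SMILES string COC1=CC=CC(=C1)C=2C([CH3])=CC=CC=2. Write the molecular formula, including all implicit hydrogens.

C14H14O

Walk through each heavy atom and fill implicit hydrogens from standard valence (C 4, N 3, O 2, S 2, halogen 1):
  atom 1: C, bond orders sum to 1 (valence 4) → 3 H
  atom 2: O, bond orders sum to 2 (valence 2) → 0 H
  atom 3: C, bond orders sum to 4 (valence 4) → 0 H
  atom 4: C, bond orders sum to 3 (valence 4) → 1 H
  atom 5: C, bond orders sum to 3 (valence 4) → 1 H
  atom 6: C, bond orders sum to 3 (valence 4) → 1 H
  atom 7: C, bond orders sum to 4 (valence 4) → 0 H
  atom 8: C, bond orders sum to 3 (valence 4) → 1 H
  atom 9: C, bond orders sum to 4 (valence 4) → 0 H
  atom 10: C, bond orders sum to 4 (valence 4) → 0 H
  atom 11: C with explicit H count 3
  atom 12: C, bond orders sum to 3 (valence 4) → 1 H
  atom 13: C, bond orders sum to 3 (valence 4) → 1 H
  atom 14: C, bond orders sum to 3 (valence 4) → 1 H
  atom 15: C, bond orders sum to 3 (valence 4) → 1 H
Totals → C:14, H:14, O:1.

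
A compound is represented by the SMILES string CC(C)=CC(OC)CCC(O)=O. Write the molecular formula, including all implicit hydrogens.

Walk through each heavy atom and fill implicit hydrogens from standard valence (C 4, N 3, O 2, S 2, halogen 1):
  atom 1: C, bond orders sum to 1 (valence 4) → 3 H
  atom 2: C, bond orders sum to 4 (valence 4) → 0 H
  atom 3: C, bond orders sum to 1 (valence 4) → 3 H
  atom 4: C, bond orders sum to 3 (valence 4) → 1 H
  atom 5: C, bond orders sum to 3 (valence 4) → 1 H
  atom 6: O, bond orders sum to 2 (valence 2) → 0 H
  atom 7: C, bond orders sum to 1 (valence 4) → 3 H
  atom 8: C, bond orders sum to 2 (valence 4) → 2 H
  atom 9: C, bond orders sum to 2 (valence 4) → 2 H
  atom 10: C, bond orders sum to 4 (valence 4) → 0 H
  atom 11: O, bond orders sum to 1 (valence 2) → 1 H
  atom 12: O, bond orders sum to 2 (valence 2) → 0 H
Totals → C:9, H:16, O:3.
In Hill order: C9H16O3.

C9H16O3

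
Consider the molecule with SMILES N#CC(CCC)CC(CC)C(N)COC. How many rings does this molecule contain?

In SMILES, each pair of matching ring-closure digits denotes one ring-closing bond; the number of such bonds equals the number of independent rings.
Ring-closure bonds here: 0.

0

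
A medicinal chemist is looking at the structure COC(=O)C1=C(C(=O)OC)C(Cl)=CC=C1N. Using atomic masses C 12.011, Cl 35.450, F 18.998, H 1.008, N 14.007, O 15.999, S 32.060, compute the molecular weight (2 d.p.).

243.64 g/mol

First, the molecular formula is C10H10ClNO4 (counting implicit H from valence).
  C: 10 × 12.011 = 120.110
  Cl: 1 × 35.450 = 35.450
  H: 10 × 1.008 = 10.080
  N: 1 × 14.007 = 14.007
  O: 4 × 15.999 = 63.996
Sum: 10×12.011 + 1×35.450 + 10×1.008 + 1×14.007 + 4×15.999 = 243.643 → 243.64 g/mol.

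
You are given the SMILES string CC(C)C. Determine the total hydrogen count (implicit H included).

Walk through each heavy atom and fill implicit hydrogens from standard valence (C 4, N 3, O 2, S 2, halogen 1):
  atom 1: C, bond orders sum to 1 (valence 4) → 3 H
  atom 2: C, bond orders sum to 3 (valence 4) → 1 H
  atom 3: C, bond orders sum to 1 (valence 4) → 3 H
  atom 4: C, bond orders sum to 1 (valence 4) → 3 H
Total hydrogens: 10.

10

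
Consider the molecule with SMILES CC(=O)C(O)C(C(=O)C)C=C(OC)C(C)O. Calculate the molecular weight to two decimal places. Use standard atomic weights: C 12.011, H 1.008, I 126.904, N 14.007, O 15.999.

First, the molecular formula is C11H18O5 (counting implicit H from valence).
  C: 11 × 12.011 = 132.121
  H: 18 × 1.008 = 18.144
  O: 5 × 15.999 = 79.995
Sum: 11×12.011 + 18×1.008 + 5×15.999 = 230.260 → 230.26 g/mol.

230.26 g/mol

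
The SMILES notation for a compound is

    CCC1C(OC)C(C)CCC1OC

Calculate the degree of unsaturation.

Molecular formula: C11H22O2.
DoU = (2C + 2 + N − H − X) / 2, where X is the halogen count and O/S are ignored.
    = (2·11 + 2 + 0 − 22 − 0) / 2 = 2 / 2 = 1.

1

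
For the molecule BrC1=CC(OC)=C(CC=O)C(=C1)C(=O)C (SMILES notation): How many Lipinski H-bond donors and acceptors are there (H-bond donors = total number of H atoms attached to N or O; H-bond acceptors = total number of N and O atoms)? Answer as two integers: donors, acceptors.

0, 3

Donors: find every N or O and count the H atoms it carries.
  atom 5 (O): bond orders sum to 2 → 0 H
  atom 10 (O): bond orders sum to 2 → 0 H
  atom 14 (O): bond orders sum to 2 → 0 H
Lipinski HBD = 0.
Acceptors: N atoms = 0, O atoms = 3 → HBA = 3.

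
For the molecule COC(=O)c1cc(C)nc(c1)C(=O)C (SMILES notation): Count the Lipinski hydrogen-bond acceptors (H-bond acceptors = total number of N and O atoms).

N atoms: 1; O atoms: 3.
Lipinski HBA = 1 + 3 = 4.

4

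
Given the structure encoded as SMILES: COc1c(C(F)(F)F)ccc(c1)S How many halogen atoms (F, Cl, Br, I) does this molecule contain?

Halogen atoms appear at heavy-atom positions 6, 7, 8 (3×F).
Other groups present: 1 ether, 1 thiol.
Halogen count: 3.

3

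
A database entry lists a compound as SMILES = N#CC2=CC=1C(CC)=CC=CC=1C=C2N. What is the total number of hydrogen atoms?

Walk through each heavy atom and fill implicit hydrogens from standard valence (C 4, N 3, O 2, S 2, halogen 1):
  atom 1: N, bond orders sum to 3 (valence 3) → 0 H
  atom 2: C, bond orders sum to 4 (valence 4) → 0 H
  atom 3: C, bond orders sum to 4 (valence 4) → 0 H
  atom 4: C, bond orders sum to 3 (valence 4) → 1 H
  atom 5: C, bond orders sum to 4 (valence 4) → 0 H
  atom 6: C, bond orders sum to 4 (valence 4) → 0 H
  atom 7: C, bond orders sum to 2 (valence 4) → 2 H
  atom 8: C, bond orders sum to 1 (valence 4) → 3 H
  atom 9: C, bond orders sum to 3 (valence 4) → 1 H
  atom 10: C, bond orders sum to 3 (valence 4) → 1 H
  atom 11: C, bond orders sum to 3 (valence 4) → 1 H
  atom 12: C, bond orders sum to 4 (valence 4) → 0 H
  atom 13: C, bond orders sum to 3 (valence 4) → 1 H
  atom 14: C, bond orders sum to 4 (valence 4) → 0 H
  atom 15: N, bond orders sum to 1 (valence 3) → 2 H
Total hydrogens: 12.

12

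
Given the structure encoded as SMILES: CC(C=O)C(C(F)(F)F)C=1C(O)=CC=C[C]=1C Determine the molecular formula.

Walk through each heavy atom and fill implicit hydrogens from standard valence (C 4, N 3, O 2, S 2, halogen 1):
  atom 1: C, bond orders sum to 1 (valence 4) → 3 H
  atom 2: C, bond orders sum to 3 (valence 4) → 1 H
  atom 3: C, bond orders sum to 3 (valence 4) → 1 H
  atom 4: O, bond orders sum to 2 (valence 2) → 0 H
  atom 5: C, bond orders sum to 3 (valence 4) → 1 H
  atom 6: C, bond orders sum to 4 (valence 4) → 0 H
  atom 7: F (halogen, monovalent) → 0 H
  atom 8: F (halogen, monovalent) → 0 H
  atom 9: F (halogen, monovalent) → 0 H
  atom 10: C, bond orders sum to 4 (valence 4) → 0 H
  atom 11: C, bond orders sum to 4 (valence 4) → 0 H
  atom 12: O, bond orders sum to 1 (valence 2) → 1 H
  atom 13: C, bond orders sum to 3 (valence 4) → 1 H
  atom 14: C, bond orders sum to 3 (valence 4) → 1 H
  atom 15: C, bond orders sum to 3 (valence 4) → 1 H
  atom 16: C with explicit H count 0
  atom 17: C, bond orders sum to 1 (valence 4) → 3 H
Totals → C:12, H:13, F:3, O:2.
In Hill order: C12H13F3O2.

C12H13F3O2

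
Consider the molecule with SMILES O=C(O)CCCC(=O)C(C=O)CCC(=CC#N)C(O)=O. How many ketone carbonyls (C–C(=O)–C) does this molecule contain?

1

The ketone motif appears at heavy-atom position 7 in the SMILES.
Other groups present: 1 aldehyde, 1 alkene, 2 carboxylic acid, 1 nitrile.
Ketone count: 1.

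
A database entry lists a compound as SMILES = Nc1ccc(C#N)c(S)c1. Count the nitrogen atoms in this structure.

Scan the SMILES for N atoms (remember two-letter symbols like Cl and Br are single atoms).
Nitrogen count: 2.

2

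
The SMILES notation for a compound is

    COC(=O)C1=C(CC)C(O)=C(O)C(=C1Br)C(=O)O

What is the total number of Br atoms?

Scan the SMILES for Br atoms (remember two-letter symbols like Cl and Br are single atoms).
Bromine count: 1.

1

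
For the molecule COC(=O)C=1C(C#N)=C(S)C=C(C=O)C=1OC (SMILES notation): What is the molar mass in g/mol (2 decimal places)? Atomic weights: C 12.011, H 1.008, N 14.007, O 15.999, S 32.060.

251.26 g/mol

First, the molecular formula is C11H9NO4S (counting implicit H from valence).
  C: 11 × 12.011 = 132.121
  H: 9 × 1.008 = 9.072
  N: 1 × 14.007 = 14.007
  O: 4 × 15.999 = 63.996
  S: 1 × 32.060 = 32.060
Sum: 11×12.011 + 9×1.008 + 1×14.007 + 4×15.999 + 1×32.060 = 251.256 → 251.26 g/mol.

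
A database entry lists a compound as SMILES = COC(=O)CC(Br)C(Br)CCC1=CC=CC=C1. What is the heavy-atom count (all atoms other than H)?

17

Every atom symbol written in the SMILES (organic subset) is one heavy atom; implicit H are not written.
Heavy atoms by element → Br:2, C:13, O:2.
Total: 17.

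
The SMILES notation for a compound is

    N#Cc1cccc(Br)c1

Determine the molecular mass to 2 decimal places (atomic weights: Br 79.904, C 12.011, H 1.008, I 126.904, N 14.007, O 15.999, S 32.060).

182.02 g/mol

First, the molecular formula is C7H4BrN (counting implicit H from valence).
  Br: 1 × 79.904 = 79.904
  C: 7 × 12.011 = 84.077
  H: 4 × 1.008 = 4.032
  N: 1 × 14.007 = 14.007
Sum: 1×79.904 + 7×12.011 + 4×1.008 + 1×14.007 = 182.020 → 182.02 g/mol.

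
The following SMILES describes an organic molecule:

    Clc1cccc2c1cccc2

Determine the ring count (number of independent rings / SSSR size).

In SMILES, each pair of matching ring-closure digits denotes one ring-closing bond; the number of such bonds equals the number of independent rings.
Ring-closure bonds here: 2.

2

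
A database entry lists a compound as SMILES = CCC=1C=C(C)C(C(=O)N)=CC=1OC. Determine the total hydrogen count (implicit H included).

15

Walk through each heavy atom and fill implicit hydrogens from standard valence (C 4, N 3, O 2, S 2, halogen 1):
  atom 1: C, bond orders sum to 1 (valence 4) → 3 H
  atom 2: C, bond orders sum to 2 (valence 4) → 2 H
  atom 3: C, bond orders sum to 4 (valence 4) → 0 H
  atom 4: C, bond orders sum to 3 (valence 4) → 1 H
  atom 5: C, bond orders sum to 4 (valence 4) → 0 H
  atom 6: C, bond orders sum to 1 (valence 4) → 3 H
  atom 7: C, bond orders sum to 4 (valence 4) → 0 H
  atom 8: C, bond orders sum to 4 (valence 4) → 0 H
  atom 9: O, bond orders sum to 2 (valence 2) → 0 H
  atom 10: N, bond orders sum to 1 (valence 3) → 2 H
  atom 11: C, bond orders sum to 3 (valence 4) → 1 H
  atom 12: C, bond orders sum to 4 (valence 4) → 0 H
  atom 13: O, bond orders sum to 2 (valence 2) → 0 H
  atom 14: C, bond orders sum to 1 (valence 4) → 3 H
Total hydrogens: 15.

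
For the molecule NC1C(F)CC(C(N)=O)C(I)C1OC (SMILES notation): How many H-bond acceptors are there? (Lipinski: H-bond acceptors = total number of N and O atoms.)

N atoms: 2; O atoms: 2.
Lipinski HBA = 2 + 2 = 4.

4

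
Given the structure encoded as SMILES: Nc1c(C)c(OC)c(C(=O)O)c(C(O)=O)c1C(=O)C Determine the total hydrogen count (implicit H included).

Walk through each heavy atom and fill implicit hydrogens from standard valence (C 4, N 3, O 2, S 2, halogen 1); for lowercase aromatic atoms, an aromatic c carries 1 H when it has two neighbours and 0 H with three, and aromatic n carries 0 H:
  atom 1: N, bond orders sum to 1 (valence 3) → 2 H
  atom 2: aromatic c, 3 neighbours → 0 H
  atom 3: aromatic c, 3 neighbours → 0 H
  atom 4: C, bond orders sum to 1 (valence 4) → 3 H
  atom 5: aromatic c, 3 neighbours → 0 H
  atom 6: O, bond orders sum to 2 (valence 2) → 0 H
  atom 7: C, bond orders sum to 1 (valence 4) → 3 H
  atom 8: aromatic c, 3 neighbours → 0 H
  atom 9: C, bond orders sum to 4 (valence 4) → 0 H
  atom 10: O, bond orders sum to 2 (valence 2) → 0 H
  atom 11: O, bond orders sum to 1 (valence 2) → 1 H
  atom 12: aromatic c, 3 neighbours → 0 H
  atom 13: C, bond orders sum to 4 (valence 4) → 0 H
  atom 14: O, bond orders sum to 1 (valence 2) → 1 H
  atom 15: O, bond orders sum to 2 (valence 2) → 0 H
  atom 16: aromatic c, 3 neighbours → 0 H
  atom 17: C, bond orders sum to 4 (valence 4) → 0 H
  atom 18: O, bond orders sum to 2 (valence 2) → 0 H
  atom 19: C, bond orders sum to 1 (valence 4) → 3 H
Total hydrogens: 13.

13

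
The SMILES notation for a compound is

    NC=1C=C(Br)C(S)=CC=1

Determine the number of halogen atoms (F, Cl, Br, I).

1

Halogen atoms appear at heavy-atom position 5 (1×Br).
Other groups present: 1 primary amine, 1 thiol.
Halogen count: 1.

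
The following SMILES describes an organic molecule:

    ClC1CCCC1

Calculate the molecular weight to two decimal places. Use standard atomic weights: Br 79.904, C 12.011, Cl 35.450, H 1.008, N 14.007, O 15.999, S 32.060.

104.58 g/mol

First, the molecular formula is C5H9Cl (counting implicit H from valence).
  C: 5 × 12.011 = 60.055
  Cl: 1 × 35.450 = 35.450
  H: 9 × 1.008 = 9.072
Sum: 5×12.011 + 1×35.450 + 9×1.008 = 104.577 → 104.58 g/mol.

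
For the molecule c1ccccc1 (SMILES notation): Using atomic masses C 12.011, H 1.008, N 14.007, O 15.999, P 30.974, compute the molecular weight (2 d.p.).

First, the molecular formula is C6H6 (counting implicit H from valence).
  C: 6 × 12.011 = 72.066
  H: 6 × 1.008 = 6.048
Sum: 6×12.011 + 6×1.008 = 78.114 → 78.11 g/mol.

78.11 g/mol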